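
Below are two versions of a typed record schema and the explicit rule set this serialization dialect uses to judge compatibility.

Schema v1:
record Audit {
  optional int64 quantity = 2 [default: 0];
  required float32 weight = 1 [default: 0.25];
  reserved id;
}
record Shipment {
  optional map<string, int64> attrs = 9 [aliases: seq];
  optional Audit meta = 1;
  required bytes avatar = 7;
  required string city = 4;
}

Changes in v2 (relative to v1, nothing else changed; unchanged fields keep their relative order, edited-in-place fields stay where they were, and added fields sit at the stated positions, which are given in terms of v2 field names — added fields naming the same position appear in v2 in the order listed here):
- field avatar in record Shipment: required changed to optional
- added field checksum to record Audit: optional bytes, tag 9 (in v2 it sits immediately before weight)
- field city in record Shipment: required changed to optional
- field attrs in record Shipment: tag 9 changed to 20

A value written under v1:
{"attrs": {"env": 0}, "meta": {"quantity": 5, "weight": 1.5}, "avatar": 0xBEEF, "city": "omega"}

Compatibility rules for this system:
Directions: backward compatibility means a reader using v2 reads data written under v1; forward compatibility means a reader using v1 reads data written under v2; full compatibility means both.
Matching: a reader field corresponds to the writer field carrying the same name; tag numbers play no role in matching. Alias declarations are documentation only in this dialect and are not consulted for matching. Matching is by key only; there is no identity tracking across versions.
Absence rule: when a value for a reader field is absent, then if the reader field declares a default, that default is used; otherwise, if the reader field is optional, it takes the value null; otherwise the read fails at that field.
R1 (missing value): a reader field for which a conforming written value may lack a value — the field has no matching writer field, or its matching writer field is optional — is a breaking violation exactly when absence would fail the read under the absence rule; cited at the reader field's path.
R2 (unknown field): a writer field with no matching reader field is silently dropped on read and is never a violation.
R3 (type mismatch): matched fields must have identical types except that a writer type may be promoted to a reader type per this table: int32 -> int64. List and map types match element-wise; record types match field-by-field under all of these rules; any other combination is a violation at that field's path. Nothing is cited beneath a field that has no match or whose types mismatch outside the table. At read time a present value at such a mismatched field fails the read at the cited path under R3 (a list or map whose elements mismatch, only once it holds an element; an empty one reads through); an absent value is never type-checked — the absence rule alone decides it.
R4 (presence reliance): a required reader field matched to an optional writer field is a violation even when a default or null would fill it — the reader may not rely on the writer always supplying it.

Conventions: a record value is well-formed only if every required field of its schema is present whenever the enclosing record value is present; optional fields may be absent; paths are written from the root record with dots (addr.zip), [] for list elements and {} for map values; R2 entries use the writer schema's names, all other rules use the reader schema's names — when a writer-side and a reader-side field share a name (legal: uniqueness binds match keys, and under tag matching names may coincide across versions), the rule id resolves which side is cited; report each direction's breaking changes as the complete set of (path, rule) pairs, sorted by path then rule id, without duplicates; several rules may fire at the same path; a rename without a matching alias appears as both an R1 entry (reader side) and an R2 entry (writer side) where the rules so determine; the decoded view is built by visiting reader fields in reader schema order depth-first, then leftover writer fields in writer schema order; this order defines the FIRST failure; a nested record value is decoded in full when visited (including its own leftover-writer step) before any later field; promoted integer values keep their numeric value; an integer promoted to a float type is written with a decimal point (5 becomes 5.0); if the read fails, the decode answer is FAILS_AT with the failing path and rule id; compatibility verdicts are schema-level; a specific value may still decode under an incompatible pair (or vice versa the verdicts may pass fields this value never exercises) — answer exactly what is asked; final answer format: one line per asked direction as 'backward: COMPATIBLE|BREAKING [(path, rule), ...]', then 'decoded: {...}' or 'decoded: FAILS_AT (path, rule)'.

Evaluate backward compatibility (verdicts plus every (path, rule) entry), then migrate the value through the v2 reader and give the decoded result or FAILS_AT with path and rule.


backward: COMPATIBLE []; decoded: {"attrs": {"env": 0}, "meta": {"quantity": 5, "checksum": null, "weight": 1.5}, "avatar": 0xBEEF, "city": "omega"}

each type pair in Shipment: writer, then reader
backward analysis of Shipment with v2 as reader and v1 as writer:
  writer optional, map<string, int64> -> map<string, int64>: reader attrs maps from writer attrs
  writer optional, Audit -> Audit: reader meta maps from writer meta
  writer required, bytes -> bytes: reader avatar maps from writer avatar
  writer required, string -> string: reader city maps from writer city
  writer optional, int64 -> int64: reader meta.quantity maps from writer meta.quantity
  meta.checksum: no writer match
  writer required, float32 -> float32: reader meta.weight maps from writer meta.weight
  => backward verdict for Shipment: COMPATIBLE, no violations
decode (reader v2):
  attrs := {"env": 0}
  meta.quantity := 5
  meta.checksum := null (not supplied -> null)
  meta.weight := 1.5
  avatar := 0xBEEF
  city := "omega"
  => decoded: {"attrs": {"env": 0}, "meta": {"quantity": 5, "checksum": null, "weight": 1.5}, "avatar": 0xBEEF, "city": "omega"}
the rest of the Shipment diff is inert for this question:
  field avatar in record Shipment: required changed to optional -> its effect on Shipment is confined to the forward direction, not asked
  field city in record Shipment: required changed to optional -> its effect on Shipment is confined to the forward direction, not asked
  field attrs in record Shipment: tag 9 changed to 20 -> no rule fires on it in Shipment's dialect; the asked verdict holds


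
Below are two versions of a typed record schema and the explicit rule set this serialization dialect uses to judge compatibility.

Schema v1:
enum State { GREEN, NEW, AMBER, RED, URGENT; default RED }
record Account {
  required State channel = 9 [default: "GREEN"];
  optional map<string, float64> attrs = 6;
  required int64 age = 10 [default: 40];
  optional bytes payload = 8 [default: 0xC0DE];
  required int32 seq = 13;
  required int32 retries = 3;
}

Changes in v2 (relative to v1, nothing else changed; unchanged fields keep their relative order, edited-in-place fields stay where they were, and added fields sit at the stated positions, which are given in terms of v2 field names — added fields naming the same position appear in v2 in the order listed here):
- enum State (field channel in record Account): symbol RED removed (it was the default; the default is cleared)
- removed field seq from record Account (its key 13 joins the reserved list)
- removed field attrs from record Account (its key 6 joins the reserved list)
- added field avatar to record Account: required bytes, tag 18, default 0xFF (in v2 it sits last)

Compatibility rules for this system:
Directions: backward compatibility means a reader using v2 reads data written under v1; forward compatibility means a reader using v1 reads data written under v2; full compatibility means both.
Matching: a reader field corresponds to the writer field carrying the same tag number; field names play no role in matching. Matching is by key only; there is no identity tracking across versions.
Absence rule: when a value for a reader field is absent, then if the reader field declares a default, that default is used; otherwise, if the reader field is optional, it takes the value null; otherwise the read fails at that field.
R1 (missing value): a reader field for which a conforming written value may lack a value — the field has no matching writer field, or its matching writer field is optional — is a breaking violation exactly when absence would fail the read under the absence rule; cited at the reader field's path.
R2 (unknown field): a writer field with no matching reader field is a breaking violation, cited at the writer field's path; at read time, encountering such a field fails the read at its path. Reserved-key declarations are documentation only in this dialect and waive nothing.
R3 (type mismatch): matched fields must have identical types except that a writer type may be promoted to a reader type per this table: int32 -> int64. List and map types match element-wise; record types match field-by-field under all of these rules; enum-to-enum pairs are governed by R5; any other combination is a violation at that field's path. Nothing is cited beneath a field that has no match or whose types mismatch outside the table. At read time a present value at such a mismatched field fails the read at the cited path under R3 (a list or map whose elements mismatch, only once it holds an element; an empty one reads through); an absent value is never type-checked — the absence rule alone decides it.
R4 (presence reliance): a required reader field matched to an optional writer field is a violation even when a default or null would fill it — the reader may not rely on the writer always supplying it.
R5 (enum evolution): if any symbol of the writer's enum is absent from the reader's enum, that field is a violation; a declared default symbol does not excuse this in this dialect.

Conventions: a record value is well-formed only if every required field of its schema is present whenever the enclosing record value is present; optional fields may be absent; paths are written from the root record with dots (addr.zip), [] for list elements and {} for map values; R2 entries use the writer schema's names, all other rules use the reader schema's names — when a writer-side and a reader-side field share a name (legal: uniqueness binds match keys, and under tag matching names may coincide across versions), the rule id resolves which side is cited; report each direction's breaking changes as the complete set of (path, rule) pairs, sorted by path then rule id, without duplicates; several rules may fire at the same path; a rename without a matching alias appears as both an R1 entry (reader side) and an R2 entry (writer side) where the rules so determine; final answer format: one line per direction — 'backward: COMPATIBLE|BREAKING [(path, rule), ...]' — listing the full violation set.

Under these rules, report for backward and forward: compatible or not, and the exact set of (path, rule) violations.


backward: BREAKING [(attrs, R2), (channel, R5), (seq, R2)]; forward: BREAKING [(avatar, R2), (seq, R1)]

the writer's type comes first in each Account pair
backward for Account (reader v2, writer v1):
  channel <- channel (State -> State, writer required)
  age <- age (int64 -> int64, writer required)
  payload <- payload (bytes -> bytes, writer optional)
  retries <- retries (int32 -> int32, writer required)
  no writer field matches reader avatar
  writer field attrs has no reader counterpart
  writer field seq has no reader counterpart
  rule R2 violated at attrs
  rule R5 violated at channel
  rule R2 violated at seq
  => 3 violation(s): backward is BREAKING for Account
forward for Account (reader v1, writer v2):
  channel <- channel (State -> State, writer required)
  no writer field matches reader attrs
  age <- age (int64 -> int64, writer required)
  payload <- payload (bytes -> bytes, writer optional)
  no writer field matches reader seq
  retries <- retries (int32 -> int32, writer required)
  writer field avatar has no reader counterpart
  rule R2 violated at avatar
  rule R1 violated at seq
  => 2 violation(s): forward is BREAKING for Account


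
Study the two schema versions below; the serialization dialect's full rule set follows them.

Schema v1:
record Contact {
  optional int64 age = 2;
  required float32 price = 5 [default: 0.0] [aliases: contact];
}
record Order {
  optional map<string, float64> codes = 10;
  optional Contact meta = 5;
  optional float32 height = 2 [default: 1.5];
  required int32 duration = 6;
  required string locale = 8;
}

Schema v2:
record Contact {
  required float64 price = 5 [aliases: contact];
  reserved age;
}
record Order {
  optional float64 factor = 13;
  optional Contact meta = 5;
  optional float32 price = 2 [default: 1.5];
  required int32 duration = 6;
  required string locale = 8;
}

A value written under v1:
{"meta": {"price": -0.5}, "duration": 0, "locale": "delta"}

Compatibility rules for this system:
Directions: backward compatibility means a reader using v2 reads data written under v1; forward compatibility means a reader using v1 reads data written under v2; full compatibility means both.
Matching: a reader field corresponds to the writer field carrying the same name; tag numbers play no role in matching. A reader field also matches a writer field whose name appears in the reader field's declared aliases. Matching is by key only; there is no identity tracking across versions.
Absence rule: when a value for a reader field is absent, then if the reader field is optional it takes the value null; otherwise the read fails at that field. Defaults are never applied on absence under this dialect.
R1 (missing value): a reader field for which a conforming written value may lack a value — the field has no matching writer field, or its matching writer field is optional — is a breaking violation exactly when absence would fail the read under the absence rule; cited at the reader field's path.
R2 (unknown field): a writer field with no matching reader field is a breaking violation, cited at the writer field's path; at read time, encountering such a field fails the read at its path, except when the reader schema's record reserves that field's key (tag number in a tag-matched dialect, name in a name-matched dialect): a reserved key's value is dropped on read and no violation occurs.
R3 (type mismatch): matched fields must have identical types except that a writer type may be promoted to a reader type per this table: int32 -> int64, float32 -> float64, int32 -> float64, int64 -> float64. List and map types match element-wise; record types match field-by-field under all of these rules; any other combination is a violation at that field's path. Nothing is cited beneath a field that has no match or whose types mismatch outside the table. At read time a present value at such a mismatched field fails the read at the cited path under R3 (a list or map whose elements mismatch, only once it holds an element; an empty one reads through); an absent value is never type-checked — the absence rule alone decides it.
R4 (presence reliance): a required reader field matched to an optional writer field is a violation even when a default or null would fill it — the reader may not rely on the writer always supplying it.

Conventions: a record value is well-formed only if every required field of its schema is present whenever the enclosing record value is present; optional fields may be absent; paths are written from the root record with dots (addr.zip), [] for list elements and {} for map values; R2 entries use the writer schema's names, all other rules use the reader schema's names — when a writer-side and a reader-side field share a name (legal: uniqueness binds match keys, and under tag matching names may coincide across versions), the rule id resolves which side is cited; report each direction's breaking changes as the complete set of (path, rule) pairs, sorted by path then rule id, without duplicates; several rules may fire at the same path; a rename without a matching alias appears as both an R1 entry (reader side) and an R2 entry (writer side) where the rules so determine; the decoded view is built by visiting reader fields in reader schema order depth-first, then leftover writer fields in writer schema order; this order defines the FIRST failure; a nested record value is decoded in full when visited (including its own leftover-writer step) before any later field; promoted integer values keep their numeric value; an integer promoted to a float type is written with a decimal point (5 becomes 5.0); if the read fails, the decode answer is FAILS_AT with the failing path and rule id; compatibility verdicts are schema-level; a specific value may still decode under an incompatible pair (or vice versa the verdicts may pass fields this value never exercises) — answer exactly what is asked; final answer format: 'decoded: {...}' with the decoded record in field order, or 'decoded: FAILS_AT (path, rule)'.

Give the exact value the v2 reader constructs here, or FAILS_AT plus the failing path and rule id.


each type pair in Order: writer, then reader
migrating the Order value to v2:
  factor := null (not supplied -> null)
  meta.price := -0.5 (float32 -> float64)
  price := null (not supplied -> null)
  duration := 0
  locale := "delta"
  => decoded: {"factor": null, "meta": {"price": -0.5}, "price": null, "duration": 0, "locale": "delta"}
the other Order changes do not affect what is asked:
  field price in record Contact: type float32 changed to float64 (its default is dropped) -> matters for Order compatibility verdicts, not for this value's decode

decoded: {"factor": null, "meta": {"price": -0.5}, "price": null, "duration": 0, "locale": "delta"}


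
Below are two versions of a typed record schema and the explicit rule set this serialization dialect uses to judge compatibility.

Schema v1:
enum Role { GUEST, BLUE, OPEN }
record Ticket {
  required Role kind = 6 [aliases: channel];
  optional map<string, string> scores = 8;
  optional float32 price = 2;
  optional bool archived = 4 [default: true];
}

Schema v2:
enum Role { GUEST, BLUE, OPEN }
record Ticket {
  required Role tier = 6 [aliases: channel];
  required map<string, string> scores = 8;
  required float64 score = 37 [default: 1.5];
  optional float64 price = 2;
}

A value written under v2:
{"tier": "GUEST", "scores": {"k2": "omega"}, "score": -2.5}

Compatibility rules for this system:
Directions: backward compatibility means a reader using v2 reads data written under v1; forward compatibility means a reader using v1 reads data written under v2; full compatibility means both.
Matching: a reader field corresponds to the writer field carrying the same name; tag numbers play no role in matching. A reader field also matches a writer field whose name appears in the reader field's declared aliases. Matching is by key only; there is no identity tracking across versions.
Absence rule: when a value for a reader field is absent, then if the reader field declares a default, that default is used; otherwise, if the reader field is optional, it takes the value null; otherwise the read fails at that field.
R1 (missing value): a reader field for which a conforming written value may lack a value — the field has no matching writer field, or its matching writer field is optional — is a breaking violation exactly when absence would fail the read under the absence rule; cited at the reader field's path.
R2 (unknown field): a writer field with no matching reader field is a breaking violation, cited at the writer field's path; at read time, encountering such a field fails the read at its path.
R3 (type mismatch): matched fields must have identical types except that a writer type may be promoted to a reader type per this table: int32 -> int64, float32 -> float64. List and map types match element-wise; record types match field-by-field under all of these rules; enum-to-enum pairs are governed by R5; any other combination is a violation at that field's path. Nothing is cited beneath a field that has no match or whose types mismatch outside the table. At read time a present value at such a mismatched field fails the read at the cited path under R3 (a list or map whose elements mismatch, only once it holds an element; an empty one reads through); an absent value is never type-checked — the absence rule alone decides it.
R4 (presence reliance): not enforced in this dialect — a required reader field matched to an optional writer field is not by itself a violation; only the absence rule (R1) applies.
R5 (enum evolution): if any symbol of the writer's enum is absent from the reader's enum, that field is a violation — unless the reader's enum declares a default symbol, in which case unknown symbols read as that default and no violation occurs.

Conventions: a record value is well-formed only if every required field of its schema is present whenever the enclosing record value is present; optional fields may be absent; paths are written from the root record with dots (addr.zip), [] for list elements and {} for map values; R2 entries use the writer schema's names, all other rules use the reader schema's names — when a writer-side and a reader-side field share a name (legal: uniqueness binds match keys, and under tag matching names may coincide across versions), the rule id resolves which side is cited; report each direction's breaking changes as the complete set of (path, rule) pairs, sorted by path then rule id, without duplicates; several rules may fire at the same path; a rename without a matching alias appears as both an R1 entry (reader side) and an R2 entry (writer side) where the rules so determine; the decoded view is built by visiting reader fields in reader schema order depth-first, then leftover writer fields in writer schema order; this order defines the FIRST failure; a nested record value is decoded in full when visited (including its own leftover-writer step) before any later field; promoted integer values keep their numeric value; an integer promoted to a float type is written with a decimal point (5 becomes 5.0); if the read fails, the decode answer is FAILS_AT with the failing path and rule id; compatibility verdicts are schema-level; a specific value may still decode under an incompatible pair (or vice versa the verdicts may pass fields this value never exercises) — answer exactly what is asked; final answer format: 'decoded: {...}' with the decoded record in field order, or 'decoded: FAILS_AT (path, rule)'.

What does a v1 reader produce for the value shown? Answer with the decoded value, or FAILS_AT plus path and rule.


arrows below run writer -> reader for Ticket
decode (reader v1):
  read fails at kind under R1 (no fill)
  => FAILS_AT (kind, R1)
remaining Ticket differences; none change what is asked:
  added field score to record Ticket: required float64, tag 37, default 1.5 (in v2 it sits immediately before price) -> affects the rule determinations only; this particular Ticket value decodes identically
  field price in record Ticket: type float32 changed to float64 -> affects the rule determinations only; this particular Ticket value decodes identically
  removed field archived from record Ticket -> affects the rule determinations only; this particular Ticket value decodes identically
  field scores in record Ticket: optional changed to required -> affects the rule determinations only; this particular Ticket value decodes identically

decoded: FAILS_AT (kind, R1)


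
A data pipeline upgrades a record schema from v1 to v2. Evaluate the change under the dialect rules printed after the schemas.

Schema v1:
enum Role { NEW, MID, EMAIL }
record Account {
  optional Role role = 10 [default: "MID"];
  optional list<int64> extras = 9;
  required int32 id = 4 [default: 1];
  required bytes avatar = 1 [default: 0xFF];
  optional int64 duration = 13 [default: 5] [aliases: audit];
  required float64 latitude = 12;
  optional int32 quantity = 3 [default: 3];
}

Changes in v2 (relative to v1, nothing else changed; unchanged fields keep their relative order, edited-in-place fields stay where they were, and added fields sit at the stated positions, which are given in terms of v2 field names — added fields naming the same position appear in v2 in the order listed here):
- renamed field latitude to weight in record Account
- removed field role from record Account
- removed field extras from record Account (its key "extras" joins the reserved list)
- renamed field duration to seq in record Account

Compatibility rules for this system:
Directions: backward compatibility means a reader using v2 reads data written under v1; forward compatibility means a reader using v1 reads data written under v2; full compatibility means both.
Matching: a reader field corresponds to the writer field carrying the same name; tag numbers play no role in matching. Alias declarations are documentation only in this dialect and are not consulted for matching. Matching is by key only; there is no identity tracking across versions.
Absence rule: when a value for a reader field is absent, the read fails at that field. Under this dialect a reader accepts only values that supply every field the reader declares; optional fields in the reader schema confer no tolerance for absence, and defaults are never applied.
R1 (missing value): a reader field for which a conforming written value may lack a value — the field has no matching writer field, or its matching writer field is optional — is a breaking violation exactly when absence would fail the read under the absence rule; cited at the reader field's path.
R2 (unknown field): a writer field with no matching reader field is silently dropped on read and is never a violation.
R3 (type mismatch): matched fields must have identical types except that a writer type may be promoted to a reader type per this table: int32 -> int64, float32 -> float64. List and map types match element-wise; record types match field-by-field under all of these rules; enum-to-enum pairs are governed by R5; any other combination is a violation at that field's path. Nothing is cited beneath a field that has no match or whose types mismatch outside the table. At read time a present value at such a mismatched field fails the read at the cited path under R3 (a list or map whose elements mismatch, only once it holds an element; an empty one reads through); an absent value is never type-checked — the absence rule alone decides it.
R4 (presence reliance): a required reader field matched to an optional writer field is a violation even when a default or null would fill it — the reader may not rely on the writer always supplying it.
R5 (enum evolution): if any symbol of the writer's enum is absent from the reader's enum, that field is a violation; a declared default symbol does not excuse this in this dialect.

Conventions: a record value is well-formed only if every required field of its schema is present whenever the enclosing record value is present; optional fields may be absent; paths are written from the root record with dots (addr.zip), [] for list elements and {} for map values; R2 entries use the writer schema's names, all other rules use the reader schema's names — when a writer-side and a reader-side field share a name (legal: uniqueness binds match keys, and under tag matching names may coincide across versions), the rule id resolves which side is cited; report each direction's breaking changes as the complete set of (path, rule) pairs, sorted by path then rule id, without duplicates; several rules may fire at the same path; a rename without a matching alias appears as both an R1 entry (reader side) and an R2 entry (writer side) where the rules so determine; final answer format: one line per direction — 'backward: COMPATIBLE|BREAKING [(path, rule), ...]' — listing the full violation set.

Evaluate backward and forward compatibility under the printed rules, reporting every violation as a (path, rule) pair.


each type pair in Account: writer, then reader
backward for Account (reader v2, writer v1):
  id: int32 -> int32, writer required; from id
  avatar: bytes -> bytes, writer required; from avatar
  seq: no writer match
  weight: no writer match
  quantity: int32 -> int32, writer optional; from quantity
  writer field role has no reader counterpart
  writer field extras has no reader counterpart
  writer field duration has no reader counterpart
  writer field latitude has no reader counterpart
  breaking: (quantity, R1)
  breaking: (seq, R1)
  breaking: (weight, R1)
  => backward verdict for Account: BREAKING, 3 violation(s)
forward for Account (reader v1, writer v2):
  role: no writer match
  extras: no writer match
  id: int32 -> int32, writer required; from id
  avatar: bytes -> bytes, writer required; from avatar
  duration: no writer match
  latitude: no writer match
  quantity: int32 -> int32, writer optional; from quantity
  writer field seq has no reader counterpart
  writer field weight has no reader counterpart
  breaking: (duration, R1)
  breaking: (extras, R1)
  breaking: (latitude, R1)
  breaking: (quantity, R1)
  breaking: (role, R1)
  => forward verdict for Account: BREAKING, 5 violation(s)

backward: BREAKING [(quantity, R1), (seq, R1), (weight, R1)]; forward: BREAKING [(duration, R1), (extras, R1), (latitude, R1), (quantity, R1), (role, R1)]


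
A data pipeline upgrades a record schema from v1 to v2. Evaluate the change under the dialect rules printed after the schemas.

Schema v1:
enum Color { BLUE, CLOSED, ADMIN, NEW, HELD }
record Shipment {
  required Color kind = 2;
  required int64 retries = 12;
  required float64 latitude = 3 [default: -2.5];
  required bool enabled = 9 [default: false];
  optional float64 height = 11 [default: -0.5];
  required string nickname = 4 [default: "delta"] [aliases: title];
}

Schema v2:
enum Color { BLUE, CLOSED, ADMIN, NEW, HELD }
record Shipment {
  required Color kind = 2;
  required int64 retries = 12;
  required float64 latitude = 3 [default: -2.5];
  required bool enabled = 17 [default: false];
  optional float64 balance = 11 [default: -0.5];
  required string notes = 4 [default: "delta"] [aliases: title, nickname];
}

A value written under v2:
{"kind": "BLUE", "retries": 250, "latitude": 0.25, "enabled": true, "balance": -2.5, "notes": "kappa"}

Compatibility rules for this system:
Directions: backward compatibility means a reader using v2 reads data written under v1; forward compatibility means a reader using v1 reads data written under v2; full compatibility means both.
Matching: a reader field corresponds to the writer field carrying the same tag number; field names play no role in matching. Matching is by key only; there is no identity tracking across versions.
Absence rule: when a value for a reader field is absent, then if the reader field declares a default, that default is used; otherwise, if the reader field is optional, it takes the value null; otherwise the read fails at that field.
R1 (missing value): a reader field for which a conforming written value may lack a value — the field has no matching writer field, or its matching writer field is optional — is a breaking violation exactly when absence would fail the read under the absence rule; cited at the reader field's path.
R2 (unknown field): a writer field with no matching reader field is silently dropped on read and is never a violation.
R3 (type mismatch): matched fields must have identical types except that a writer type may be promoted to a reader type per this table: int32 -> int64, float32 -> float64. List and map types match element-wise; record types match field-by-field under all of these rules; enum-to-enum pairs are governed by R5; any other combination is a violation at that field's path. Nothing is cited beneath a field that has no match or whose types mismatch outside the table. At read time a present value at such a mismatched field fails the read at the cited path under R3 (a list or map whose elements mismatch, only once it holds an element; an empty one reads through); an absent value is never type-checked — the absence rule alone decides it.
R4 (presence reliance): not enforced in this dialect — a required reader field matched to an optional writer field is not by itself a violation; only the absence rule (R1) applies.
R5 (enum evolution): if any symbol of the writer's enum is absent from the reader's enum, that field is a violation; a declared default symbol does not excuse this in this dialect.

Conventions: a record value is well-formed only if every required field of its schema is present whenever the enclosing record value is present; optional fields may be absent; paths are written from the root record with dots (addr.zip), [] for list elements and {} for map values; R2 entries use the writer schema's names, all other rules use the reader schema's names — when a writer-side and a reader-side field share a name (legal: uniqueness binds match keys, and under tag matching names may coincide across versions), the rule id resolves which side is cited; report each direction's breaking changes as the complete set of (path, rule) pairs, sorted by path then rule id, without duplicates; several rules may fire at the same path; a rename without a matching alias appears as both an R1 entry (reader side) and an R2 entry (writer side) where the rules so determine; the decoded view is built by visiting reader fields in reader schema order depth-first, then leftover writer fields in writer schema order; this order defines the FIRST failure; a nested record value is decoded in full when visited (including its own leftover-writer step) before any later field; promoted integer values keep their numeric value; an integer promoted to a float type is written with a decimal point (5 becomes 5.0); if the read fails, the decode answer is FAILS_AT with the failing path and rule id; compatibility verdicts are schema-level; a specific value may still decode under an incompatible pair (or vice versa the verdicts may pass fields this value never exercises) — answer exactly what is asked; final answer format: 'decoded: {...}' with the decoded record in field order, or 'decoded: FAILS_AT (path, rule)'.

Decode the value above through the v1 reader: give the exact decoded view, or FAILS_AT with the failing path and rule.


decoded: {"kind": "BLUE", "retries": 250, "latitude": 0.25, "enabled": false, "height": -2.5, "nickname": "kappa"}

each type pair in Shipment: writer, then reader
decode walk for Shipment under reader schema v1:
  kind := "BLUE"
  retries := 250
  latitude := 0.25
  enabled := false (no value, default fills)
  height := -2.5 (from writer balance)
  nickname := "kappa" (from writer notes)
  writer enabled: unmatched, discarded
  => decoded: {"kind": "BLUE", "retries": 250, "latitude": 0.25, "enabled": false, "height": -2.5, "nickname": "kappa"}
checking off the Shipment differences that do not matter here:
  renamed field height to balance in record Shipment -> inert under this dialect — no rule fires on Shipment and the result does not move
  renamed field nickname to notes in record Shipment (alias nickname declared on the renamed field) -> inert under this dialect — no rule fires on Shipment and the result does not move


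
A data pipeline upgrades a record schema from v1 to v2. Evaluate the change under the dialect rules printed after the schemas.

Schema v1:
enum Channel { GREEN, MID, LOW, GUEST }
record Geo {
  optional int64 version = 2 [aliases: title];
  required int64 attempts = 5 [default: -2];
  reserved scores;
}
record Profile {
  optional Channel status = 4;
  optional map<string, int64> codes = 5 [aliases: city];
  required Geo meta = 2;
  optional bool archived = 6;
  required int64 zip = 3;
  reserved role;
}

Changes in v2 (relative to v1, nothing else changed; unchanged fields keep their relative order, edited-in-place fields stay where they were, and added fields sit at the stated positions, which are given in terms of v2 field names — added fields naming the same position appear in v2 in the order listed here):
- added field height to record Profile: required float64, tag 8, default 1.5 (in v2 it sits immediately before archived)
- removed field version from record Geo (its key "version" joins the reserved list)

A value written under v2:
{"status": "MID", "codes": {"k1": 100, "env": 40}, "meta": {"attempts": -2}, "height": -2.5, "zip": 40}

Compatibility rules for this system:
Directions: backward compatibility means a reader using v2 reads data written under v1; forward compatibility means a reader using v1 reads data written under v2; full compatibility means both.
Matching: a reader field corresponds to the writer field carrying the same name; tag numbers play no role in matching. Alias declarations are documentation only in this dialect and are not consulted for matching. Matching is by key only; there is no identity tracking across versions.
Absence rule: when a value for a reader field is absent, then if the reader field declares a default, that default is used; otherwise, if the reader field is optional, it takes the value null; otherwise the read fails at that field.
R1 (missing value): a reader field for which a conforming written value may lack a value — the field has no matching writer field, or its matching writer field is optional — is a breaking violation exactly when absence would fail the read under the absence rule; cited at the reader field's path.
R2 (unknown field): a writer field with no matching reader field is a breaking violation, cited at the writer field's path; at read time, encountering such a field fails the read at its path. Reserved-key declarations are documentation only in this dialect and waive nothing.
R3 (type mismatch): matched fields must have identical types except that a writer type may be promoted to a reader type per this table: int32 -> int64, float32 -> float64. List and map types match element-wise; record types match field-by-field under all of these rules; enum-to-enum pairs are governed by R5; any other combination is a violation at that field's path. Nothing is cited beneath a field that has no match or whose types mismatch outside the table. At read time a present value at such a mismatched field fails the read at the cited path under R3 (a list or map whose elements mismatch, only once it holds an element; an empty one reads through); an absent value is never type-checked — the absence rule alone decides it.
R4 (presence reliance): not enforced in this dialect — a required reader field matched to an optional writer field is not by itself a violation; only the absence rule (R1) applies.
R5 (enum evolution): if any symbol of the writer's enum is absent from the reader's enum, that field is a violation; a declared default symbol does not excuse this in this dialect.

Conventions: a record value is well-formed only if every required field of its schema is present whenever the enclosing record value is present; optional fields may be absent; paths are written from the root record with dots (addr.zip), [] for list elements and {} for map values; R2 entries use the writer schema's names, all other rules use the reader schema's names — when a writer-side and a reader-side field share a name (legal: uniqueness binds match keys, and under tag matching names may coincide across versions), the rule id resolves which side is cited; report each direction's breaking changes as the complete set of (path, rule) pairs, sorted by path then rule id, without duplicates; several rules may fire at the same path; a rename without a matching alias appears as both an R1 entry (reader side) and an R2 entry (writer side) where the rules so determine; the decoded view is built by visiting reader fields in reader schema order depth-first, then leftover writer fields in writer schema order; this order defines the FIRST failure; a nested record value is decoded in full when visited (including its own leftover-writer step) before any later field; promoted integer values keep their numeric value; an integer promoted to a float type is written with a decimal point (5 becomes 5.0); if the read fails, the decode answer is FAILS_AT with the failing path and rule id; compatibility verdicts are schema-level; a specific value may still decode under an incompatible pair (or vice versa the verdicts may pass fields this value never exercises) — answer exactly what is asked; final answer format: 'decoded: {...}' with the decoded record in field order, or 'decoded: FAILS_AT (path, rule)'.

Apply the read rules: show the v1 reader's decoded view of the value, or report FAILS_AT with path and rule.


arrows below run writer -> reader for Profile
decode walk for Profile under reader schema v1:
  status := "MID"
  codes := {"k1": 100, "env": 40}
  meta.version := null (absent, optional -> null)
  meta.attempts := -2
  archived := null (absent, optional -> null)
  zip := 40
  read fails at height under R2 (unknown field)
  => FAILS_AT (height, R2)
the rest of the Profile diff is inert for this question:
  removed field version from record Geo (its key "version" joins the reserved list) -> shifts the Profile verdicts, not this decode

decoded: FAILS_AT (height, R2)
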